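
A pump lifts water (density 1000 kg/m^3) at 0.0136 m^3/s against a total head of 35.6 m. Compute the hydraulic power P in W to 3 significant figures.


Approach: apply the hydraulic power relation, P = rho*g*Q*H.
P = 1000 * 9.81 * 0.0136 * 35.6 = 4750 W
Therefore the hydraulic power P = 4750 W.


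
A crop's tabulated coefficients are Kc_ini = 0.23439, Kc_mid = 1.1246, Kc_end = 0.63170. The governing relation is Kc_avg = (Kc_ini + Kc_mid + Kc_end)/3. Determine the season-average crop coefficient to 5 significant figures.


Kc_avg = (0.23439 + 1.1246 + 0.63170)/3 = 0.66356
Therefore the season-average crop coefficient = 0.66356.


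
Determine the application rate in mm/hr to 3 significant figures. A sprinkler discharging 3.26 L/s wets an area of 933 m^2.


Approach: apply the application rate relation, rate = (Q/A)*3600.
rate = (3.26 / 933) * 3600 = 12.6 mm/hr
Therefore the application rate = 12.6 mm/hr.


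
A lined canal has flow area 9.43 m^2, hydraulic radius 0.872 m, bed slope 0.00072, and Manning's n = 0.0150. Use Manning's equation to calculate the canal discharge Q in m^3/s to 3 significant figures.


Approach: apply Manning's equation, Q = (1/n)*A*R^(2/3)*S^(1/2).
Q = (1/0.0150) * 9.43 * 0.872^(2/3) * 0.00072^(1/2) = 15.4 m^3/s
Therefore the canal discharge Q = 15.4 m^3/s.


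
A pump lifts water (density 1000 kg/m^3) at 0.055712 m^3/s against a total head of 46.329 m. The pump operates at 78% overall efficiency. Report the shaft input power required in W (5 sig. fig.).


Approach: apply hydraulic power then efficiency conversion, P = rho*g*Q*H; P_in = P/eta.
Step 1 — hydraulic power (P = rho*g*Q*H):
  P = 1000 * 9.81 * 0.055712 * 46.329 = 25320.41 W
Step 2 — input power: P_in = P/eta = 25320.41 / 0.78 = 32462 W
Therefore the shaft input power required = 32462 W.


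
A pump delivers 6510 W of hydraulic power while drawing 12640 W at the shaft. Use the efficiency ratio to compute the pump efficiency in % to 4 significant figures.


Approach: apply the efficiency ratio, eta = (P_out/P_in)*100.
eta = (6510 / 12640) * 100 = 51.50 %
Therefore the pump efficiency = 51.50 %.


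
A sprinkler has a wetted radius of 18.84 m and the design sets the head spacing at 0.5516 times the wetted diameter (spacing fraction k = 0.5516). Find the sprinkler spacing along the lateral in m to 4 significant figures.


Approach: apply the sprinkler spacing rule (spacing as a fraction of wetted diameter), S = k*(2*R).
S = 0.5516 * (2 * 18.84) = 20.78 m
Therefore the sprinkler spacing along the lateral = 20.78 m.


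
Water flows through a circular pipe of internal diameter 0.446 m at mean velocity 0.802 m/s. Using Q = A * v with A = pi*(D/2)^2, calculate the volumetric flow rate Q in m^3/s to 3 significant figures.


A = pi*(0.446/2)^2 = 0.15623 m^2
Q = 0.15623 * 0.802 = 0.125 m^3/s
Therefore the volumetric flow rate Q = 0.125 m^3/s.


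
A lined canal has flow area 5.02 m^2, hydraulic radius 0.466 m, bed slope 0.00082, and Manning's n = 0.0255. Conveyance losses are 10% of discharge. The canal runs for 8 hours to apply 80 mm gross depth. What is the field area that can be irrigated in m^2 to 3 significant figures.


Approach: apply Manning's equation with a conveyance and depth budget, Q = (1/n)*A*R^(2/3)*S^(1/2); Q_field = Q*(1-loss); Area = Q_field*t/(d/1000).
Step 1 — canal discharge (Manning's equation):
  Q = (1/0.0255) * 5.02 * 0.466^(2/3) * 0.00082^(1/2) = 3.3884 m^3/s
Step 2 — delivered flow: Q_field = 3.3884*(1 - 10/100) = 3.0496 m^3/s
Step 3 — volume delivered: V = 3.0496 * 8*3600 = 87827 m^3
Step 4 — area served: A = V / (depth/1000) = 87827 / 0.08 = 1100000 m^2
Therefore the field area that can be irrigated = 1100000 m^2.


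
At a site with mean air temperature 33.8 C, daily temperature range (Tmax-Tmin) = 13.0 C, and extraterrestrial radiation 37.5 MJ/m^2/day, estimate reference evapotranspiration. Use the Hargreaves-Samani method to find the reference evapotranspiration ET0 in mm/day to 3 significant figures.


Approach: apply the Hargreaves-Samani method, ET0 = 0.0023*(Tmean+17.8)*sqrt(Tmax-Tmin)*0.408*Ra.
ET0 = 0.0023*(33.8+17.8)*sqrt(13.0)*0.408*37.5 = 6.55 mm/day
Therefore the reference evapotranspiration ET0 = 6.55 mm/day.


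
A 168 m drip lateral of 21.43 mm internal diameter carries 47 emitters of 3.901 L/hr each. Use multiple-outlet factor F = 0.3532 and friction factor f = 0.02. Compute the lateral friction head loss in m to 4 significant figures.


Approach: apply Darcy-Weisbach with the multiple-outlet F-factor, Q = n*q/(3600*1000) m^3/s; v = Q/A; hf = F*f*(L/D)*(v^2/(2g)).
Q = 47*3.901/(3600*1000) = 5.09297e-05 m^3/s
A = pi*(21.43e-3/2)^2 = 3.60690e-04 m^2, so v = Q/A = 0.141201 m/s
hf = 0.3532*0.02*(168/0.02143)*(0.141201^2/(2*9.81)) = 0.05627 m
Therefore the lateral friction head loss = 0.05627 m.


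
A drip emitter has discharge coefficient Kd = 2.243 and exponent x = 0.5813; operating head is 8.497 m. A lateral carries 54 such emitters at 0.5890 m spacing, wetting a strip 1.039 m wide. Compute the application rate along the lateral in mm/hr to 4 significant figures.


Approach: apply the emitter equation with a lateral mass balance, q = Kd*h^x; Q = n*q; rate = Q/(n*spacing*width).
Step 1 — single emitter flow (q = Kd*h^x):
  q = 2.243 * 8.497^0.5813 = 7.78057 L/hr
Step 2 — total lateral flow: Q = 54 * 7.78057 = 420.151 L/hr
Step 3 — wetted area: A = 54 * 0.5890 * 1.039 = 33.0464 m^2
Step 4 — application rate: Q/A = 420.151/33.0464 = 12.71 mm/hr
Therefore the application rate along the lateral = 12.71 mm/hr.


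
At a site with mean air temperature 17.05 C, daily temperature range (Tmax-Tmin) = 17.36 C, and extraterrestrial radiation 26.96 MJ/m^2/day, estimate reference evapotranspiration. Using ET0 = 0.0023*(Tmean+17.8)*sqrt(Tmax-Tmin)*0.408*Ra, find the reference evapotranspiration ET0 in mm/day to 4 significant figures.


ET0 = 0.0023*(17.05+17.8)*sqrt(17.36)*0.408*26.96 = 3.674 mm/day
Therefore the reference evapotranspiration ET0 = 3.674 mm/day.


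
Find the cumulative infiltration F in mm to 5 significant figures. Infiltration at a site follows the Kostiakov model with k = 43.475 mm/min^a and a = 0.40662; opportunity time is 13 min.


Approach: apply the Kostiakov infiltration equation, F = k*t^a.
F = 43.475 * 13^0.40662 = 123.36 mm
Therefore the cumulative infiltration F = 123.36 mm.


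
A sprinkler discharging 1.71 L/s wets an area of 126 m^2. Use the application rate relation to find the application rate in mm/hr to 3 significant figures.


Approach: apply the application rate relation, rate = (Q/A)*3600.
rate = (1.71 / 126) * 3600 = 48.9 mm/hr
Therefore the application rate = 48.9 mm/hr.


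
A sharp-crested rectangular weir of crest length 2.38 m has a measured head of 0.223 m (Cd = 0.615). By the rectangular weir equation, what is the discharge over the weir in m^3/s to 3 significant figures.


Approach: apply the rectangular weir equation, Q = (2/3)*Cd*L*sqrt(2g)*H^1.5.
Q = (2/3)*0.615*2.38*sqrt(2*9.81)*0.223^1.5 = 0.455 m^3/s
Therefore the discharge over the weir = 0.455 m^3/s.


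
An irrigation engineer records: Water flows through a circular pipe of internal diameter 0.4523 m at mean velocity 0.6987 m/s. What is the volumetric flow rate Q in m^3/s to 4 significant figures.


Approach: apply the continuity equation for pipe flow, Q = A * v with A = pi*(D/2)^2.
A = pi*(0.4523/2)^2 = 0.160673 m^2
Q = 0.160673 * 0.6987 = 0.1123 m^3/s
Therefore the volumetric flow rate Q = 0.1123 m^3/s.


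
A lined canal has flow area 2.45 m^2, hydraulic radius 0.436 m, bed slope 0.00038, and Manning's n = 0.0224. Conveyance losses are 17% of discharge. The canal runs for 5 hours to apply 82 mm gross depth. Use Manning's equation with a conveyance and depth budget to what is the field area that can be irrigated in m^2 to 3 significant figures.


Approach: apply Manning's equation with a conveyance and depth budget, Q = (1/n)*A*R^(2/3)*S^(1/2); Q_field = Q*(1-loss); Area = Q_field*t/(d/1000).
Step 1 — canal discharge (Manning's equation):
  Q = (1/0.0224) * 2.45 * 0.436^(2/3) * 0.00038^(1/2) = 1.2259 m^3/s
Step 2 — delivered flow: Q_field = 1.2259*(1 - 17/100) = 1.0175 m^3/s
Step 3 — volume delivered: V = 1.0175 * 5*3600 = 18315 m^3
Step 4 — area served: A = V / (depth/1000) = 18315 / 0.082 = 223000 m^2
Therefore the field area that can be irrigated = 223000 m^2.


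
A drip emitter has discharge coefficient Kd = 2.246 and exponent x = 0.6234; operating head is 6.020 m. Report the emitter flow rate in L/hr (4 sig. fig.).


Approach: apply the emitter characteristic equation, q = Kd * h^x.
q = 2.246 * 6.020^0.6234 = 6.877 L/hr
Therefore the emitter flow rate = 6.877 L/hr.


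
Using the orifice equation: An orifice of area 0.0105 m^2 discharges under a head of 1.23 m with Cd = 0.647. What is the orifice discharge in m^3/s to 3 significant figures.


Approach: apply the orifice equation, Q = Cd*A*sqrt(2*g*h).
Q = 0.647 * 0.0105 * sqrt(2*9.81*1.23) = 0.0334 m^3/s
Therefore the orifice discharge = 0.0334 m^3/s.


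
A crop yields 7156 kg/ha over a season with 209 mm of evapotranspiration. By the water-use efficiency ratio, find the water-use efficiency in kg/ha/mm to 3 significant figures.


Approach: apply the water-use efficiency ratio, WUE = yield/ET.
WUE = 7156 / 209 = 34.2 kg/ha/mm
Therefore the water-use efficiency = 34.2 kg/ha/mm.


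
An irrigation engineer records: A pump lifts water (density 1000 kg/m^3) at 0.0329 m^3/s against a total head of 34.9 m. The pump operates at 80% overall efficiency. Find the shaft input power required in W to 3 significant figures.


Approach: apply hydraulic power then efficiency conversion, P = rho*g*Q*H; P_in = P/eta.
Step 1 — hydraulic power (P = rho*g*Q*H):
  P = 1000 * 9.81 * 0.0329 * 34.9 = 11264 W
Step 2 — input power: P_in = P/eta = 11264 / 0.8 = 14100 W
Therefore the shaft input power required = 14100 W.


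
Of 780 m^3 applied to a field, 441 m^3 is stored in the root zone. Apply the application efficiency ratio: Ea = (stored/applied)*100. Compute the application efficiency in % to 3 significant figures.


Ea = (441/780)*100 = 56.5 %
Therefore the application efficiency = 56.5 %.


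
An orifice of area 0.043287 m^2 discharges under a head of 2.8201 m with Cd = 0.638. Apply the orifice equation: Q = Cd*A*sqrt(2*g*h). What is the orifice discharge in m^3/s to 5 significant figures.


Q = 0.638 * 0.043287 * sqrt(2*9.81*2.8201) = 0.20543 m^3/s
Therefore the orifice discharge = 0.20543 m^3/s.


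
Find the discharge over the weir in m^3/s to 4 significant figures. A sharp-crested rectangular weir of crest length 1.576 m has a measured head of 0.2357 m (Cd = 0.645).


Approach: apply the rectangular weir equation, Q = (2/3)*Cd*L*sqrt(2g)*H^1.5.
Q = (2/3)*0.645*1.576*sqrt(2*9.81)*0.2357^1.5 = 0.3435 m^3/s
Therefore the discharge over the weir = 0.3435 m^3/s.


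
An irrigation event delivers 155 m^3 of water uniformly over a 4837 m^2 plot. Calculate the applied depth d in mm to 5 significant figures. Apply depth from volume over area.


Approach: apply depth from volume over area, d = (V/A)*1000.
d = (155 / 4837) * 1000 = 32.045 mm
Therefore the applied depth d = 32.045 mm.


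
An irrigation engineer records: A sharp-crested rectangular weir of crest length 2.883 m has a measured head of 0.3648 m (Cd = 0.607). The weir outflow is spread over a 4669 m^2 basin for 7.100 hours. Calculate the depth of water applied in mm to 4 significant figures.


Approach: apply the rectangular weir equation with a volume-to-depth conversion, Q = (2/3)*Cd*L*sqrt(2g)*H^1.5; d = Q*t/A * 1000.
Step 1 — weir discharge:
  Q = (2/3)*0.607*2.883*sqrt(2*9.81)*0.3648^1.5 = 1.13861 m^3/s
Step 2 — volume: V = 1.13861 * 7.100*3600 = 29102.8 m^3
Step 3 — depth: d = V/A * 1000 = 29102.8/4669 * 1000 = 6233 mm
Therefore the depth of water applied = 6233 mm.


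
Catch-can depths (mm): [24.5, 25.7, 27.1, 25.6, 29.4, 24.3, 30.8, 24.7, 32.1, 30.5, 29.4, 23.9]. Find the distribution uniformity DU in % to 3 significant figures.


Approach: apply the low-quarter distribution uniformity, DU = (mean of lowest quarter of readings / overall mean)*100.
sorted lowest 3 of 12: [23.9, 24.3, 24.5] -> mean = 24.233 mm
overall mean = 27.333 mm
DU = (24.233/27.333)*100 = 88.7 %
Therefore the distribution uniformity DU = 88.7 %.


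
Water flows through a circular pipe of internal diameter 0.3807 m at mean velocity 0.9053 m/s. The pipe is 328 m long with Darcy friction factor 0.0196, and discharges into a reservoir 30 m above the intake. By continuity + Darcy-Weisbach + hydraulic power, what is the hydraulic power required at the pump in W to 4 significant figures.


Approach: apply continuity + Darcy-Weisbach + hydraulic power, Q = A*v; hf = f*(L/D)*(v^2/(2g)); H = static + hf; P = rho*g*Q*H.
Step 1 — flow rate (continuity, Q = A*v):
  A = pi*(0.3807/2)^2 = 0.113830 m^2
  Q = 0.113830 * 0.9053 = 0.103050 m^3/s
Step 2 — friction head loss (Darcy-Weisbach):
  hf = 0.0196 * (328/0.3807) * (0.9053^2 / (2*9.81))
  hf = 0.705396 m
Step 3 — total head: H = 30 + 0.705396 = 30.7054 m
Step 4 — hydraulic power (P = rho*g*Q*H):
  P = 1000 * 9.81 * 0.103050 * 30.7054 = 31040 W
Therefore the hydraulic power required at the pump = 31040 W.


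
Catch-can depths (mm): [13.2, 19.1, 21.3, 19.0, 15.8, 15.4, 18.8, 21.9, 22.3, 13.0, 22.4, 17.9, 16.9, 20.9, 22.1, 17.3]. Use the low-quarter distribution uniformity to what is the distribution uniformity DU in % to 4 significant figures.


Approach: apply the low-quarter distribution uniformity, DU = (mean of lowest quarter of readings / overall mean)*100.
sorted lowest 4 of 16: [13.0, 13.2, 15.4, 15.8] -> mean = 14.3500 mm
overall mean = 18.5813 mm
DU = (14.3500/18.5813)*100 = 77.23 %
Therefore the distribution uniformity DU = 77.23 %.


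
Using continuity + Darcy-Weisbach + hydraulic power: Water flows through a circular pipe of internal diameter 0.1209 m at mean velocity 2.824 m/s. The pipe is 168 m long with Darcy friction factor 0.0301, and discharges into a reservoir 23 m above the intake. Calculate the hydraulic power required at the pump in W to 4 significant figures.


Approach: apply continuity + Darcy-Weisbach + hydraulic power, Q = A*v; hf = f*(L/D)*(v^2/(2g)); H = static + hf; P = rho*g*Q*H.
Step 1 — flow rate (continuity, Q = A*v):
  A = pi*(0.1209/2)^2 = 0.0114800 m^2
  Q = 0.0114800 * 2.824 = 0.0324196 m^3/s
Step 2 — friction head loss (Darcy-Weisbach):
  hf = 0.0301 * (168/0.1209) * (2.824^2 / (2*9.81))
  hf = 17.0012 m
Step 3 — total head: H = 23 + 17.0012 = 40.0012 m
Step 4 — hydraulic power (P = rho*g*Q*H):
  P = 1000 * 9.81 * 0.0324196 * 40.0012 = 12720 W
Therefore the hydraulic power required at the pump = 12720 W.


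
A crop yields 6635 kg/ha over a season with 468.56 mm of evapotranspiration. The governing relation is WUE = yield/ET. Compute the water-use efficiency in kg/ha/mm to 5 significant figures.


WUE = 6635 / 468.56 = 14.160 kg/ha/mm
Therefore the water-use efficiency = 14.160 kg/ha/mm.


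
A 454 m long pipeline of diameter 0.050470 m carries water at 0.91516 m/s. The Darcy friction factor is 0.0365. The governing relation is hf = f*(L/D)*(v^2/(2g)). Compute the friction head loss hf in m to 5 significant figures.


hf = 0.0365 * (454/0.050470) * (0.91516^2 / (2*9.81))
hf = 14.016 m
Therefore the friction head loss hf = 14.016 m.


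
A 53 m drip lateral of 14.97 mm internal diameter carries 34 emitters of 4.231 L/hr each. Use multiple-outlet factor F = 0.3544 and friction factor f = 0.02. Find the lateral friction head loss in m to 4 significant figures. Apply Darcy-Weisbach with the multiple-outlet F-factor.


Approach: apply Darcy-Weisbach with the multiple-outlet F-factor, Q = n*q/(3600*1000) m^3/s; v = Q/A; hf = F*f*(L/D)*(v^2/(2g)).
Q = 34*4.231/(3600*1000) = 3.99594e-05 m^3/s
A = pi*(14.97e-3/2)^2 = 1.76008e-04 m^2, so v = Q/A = 0.227031 m/s
hf = 0.3544*0.02*(53/0.01497)*(0.227031^2/(2*9.81)) = 0.06593 m
Therefore the lateral friction head loss = 0.06593 m.


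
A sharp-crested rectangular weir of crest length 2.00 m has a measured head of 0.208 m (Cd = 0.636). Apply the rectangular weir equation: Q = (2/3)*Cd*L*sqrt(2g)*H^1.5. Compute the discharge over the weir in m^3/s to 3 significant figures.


Q = (2/3)*0.636*2.00*sqrt(2*9.81)*0.208^1.5 = 0.356 m^3/s
Therefore the discharge over the weir = 0.356 m^3/s.


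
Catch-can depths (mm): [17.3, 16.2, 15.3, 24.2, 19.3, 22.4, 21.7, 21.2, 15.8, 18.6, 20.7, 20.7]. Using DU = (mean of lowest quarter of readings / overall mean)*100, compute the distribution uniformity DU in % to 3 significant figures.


sorted lowest 3 of 12: [15.3, 15.8, 16.2] -> mean = 15.767 mm
overall mean = 19.450 mm
DU = (15.767/19.450)*100 = 81.1 %
Therefore the distribution uniformity DU = 81.1 %.


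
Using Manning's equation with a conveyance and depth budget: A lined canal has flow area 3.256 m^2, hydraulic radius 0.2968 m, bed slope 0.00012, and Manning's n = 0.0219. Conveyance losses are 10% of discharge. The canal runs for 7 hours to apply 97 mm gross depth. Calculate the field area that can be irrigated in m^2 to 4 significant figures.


Approach: apply Manning's equation with a conveyance and depth budget, Q = (1/n)*A*R^(2/3)*S^(1/2); Q_field = Q*(1-loss); Area = Q_field*t/(d/1000).
Step 1 — canal discharge (Manning's equation):
  Q = (1/0.0219) * 3.256 * 0.2968^(2/3) * 0.00012^(1/2) = 0.724670 m^3/s
Step 2 — delivered flow: Q_field = 0.724670*(1 - 10/100) = 0.652203 m^3/s
Step 3 — volume delivered: V = 0.652203 * 7*3600 = 16435.5 m^3
Step 4 — area served: A = V / (depth/1000) = 16435.5 / 0.097 = 169400 m^2
Therefore the field area that can be irrigated = 169400 m^2.


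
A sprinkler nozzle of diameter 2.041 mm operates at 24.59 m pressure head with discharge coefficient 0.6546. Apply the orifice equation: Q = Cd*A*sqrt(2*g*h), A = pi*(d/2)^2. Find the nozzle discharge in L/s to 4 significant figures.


A = pi*(2.041e-3/2)^2 = 3.27172e-06 m^2
Q = 0.6546 * 3.27172e-06 * sqrt(2*9.81*24.59) * 1000 = 0.04704 L/s
Therefore the nozzle discharge = 0.04704 L/s.


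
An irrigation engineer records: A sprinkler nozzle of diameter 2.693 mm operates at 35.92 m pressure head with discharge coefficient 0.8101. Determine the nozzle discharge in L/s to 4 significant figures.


Approach: apply the orifice equation, Q = Cd*A*sqrt(2*g*h), A = pi*(d/2)^2.
A = pi*(2.693e-3/2)^2 = 5.69590e-06 m^2
Q = 0.8101 * 5.69590e-06 * sqrt(2*9.81*35.92) * 1000 = 0.1225 L/s
Therefore the nozzle discharge = 0.1225 L/s.


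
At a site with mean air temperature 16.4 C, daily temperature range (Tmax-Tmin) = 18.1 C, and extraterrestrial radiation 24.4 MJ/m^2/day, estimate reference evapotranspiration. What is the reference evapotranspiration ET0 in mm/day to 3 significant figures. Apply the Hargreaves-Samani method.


Approach: apply the Hargreaves-Samani method, ET0 = 0.0023*(Tmean+17.8)*sqrt(Tmax-Tmin)*0.408*Ra.
ET0 = 0.0023*(16.4+17.8)*sqrt(18.1)*0.408*24.4 = 3.33 mm/day
Therefore the reference evapotranspiration ET0 = 3.33 mm/day.


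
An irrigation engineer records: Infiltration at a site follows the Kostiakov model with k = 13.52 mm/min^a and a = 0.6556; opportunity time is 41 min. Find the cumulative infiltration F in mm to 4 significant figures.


Approach: apply the Kostiakov infiltration equation, F = k*t^a.
F = 13.52 * 41^0.6556 = 154.3 mm
Therefore the cumulative infiltration F = 154.3 mm.


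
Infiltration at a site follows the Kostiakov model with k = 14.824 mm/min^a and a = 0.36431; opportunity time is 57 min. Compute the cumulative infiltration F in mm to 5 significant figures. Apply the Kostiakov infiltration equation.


Approach: apply the Kostiakov infiltration equation, F = k*t^a.
F = 14.824 * 57^0.36431 = 64.662 mm
Therefore the cumulative infiltration F = 64.662 mm.


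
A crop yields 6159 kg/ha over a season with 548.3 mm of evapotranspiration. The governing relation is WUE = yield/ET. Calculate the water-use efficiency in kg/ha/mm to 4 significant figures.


WUE = 6159 / 548.3 = 11.23 kg/ha/mm
Therefore the water-use efficiency = 11.23 kg/ha/mm.


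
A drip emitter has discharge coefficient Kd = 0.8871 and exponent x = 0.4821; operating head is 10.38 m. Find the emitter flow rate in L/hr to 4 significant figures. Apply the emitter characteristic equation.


Approach: apply the emitter characteristic equation, q = Kd * h^x.
q = 0.8871 * 10.38^0.4821 = 2.741 L/hr
Therefore the emitter flow rate = 2.741 L/hr.


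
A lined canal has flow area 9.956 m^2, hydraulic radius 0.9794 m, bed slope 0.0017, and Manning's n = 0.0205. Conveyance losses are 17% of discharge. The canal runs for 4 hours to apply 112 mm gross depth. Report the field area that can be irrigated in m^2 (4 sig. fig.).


Approach: apply Manning's equation with a conveyance and depth budget, Q = (1/n)*A*R^(2/3)*S^(1/2); Q_field = Q*(1-loss); Area = Q_field*t/(d/1000).
Step 1 — canal discharge (Manning's equation):
  Q = (1/0.0205) * 9.956 * 0.9794^(2/3) * 0.0017^(1/2) = 19.7483 m^3/s
Step 2 — delivered flow: Q_field = 19.7483*(1 - 17/100) = 16.3911 m^3/s
Step 3 — volume delivered: V = 16.3911 * 4*3600 = 236031 m^3
Step 4 — area served: A = V / (depth/1000) = 236031 / 0.112 = 2107000 m^2
Therefore the field area that can be irrigated = 2107000 m^2.


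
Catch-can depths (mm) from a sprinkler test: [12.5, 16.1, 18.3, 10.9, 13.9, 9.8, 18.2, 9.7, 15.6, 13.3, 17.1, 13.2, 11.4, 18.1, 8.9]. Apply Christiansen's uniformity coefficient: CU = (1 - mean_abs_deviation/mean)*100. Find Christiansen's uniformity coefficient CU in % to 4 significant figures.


mean = 13.8000 mm
mean |d_i - mean| = 2.76000 mm
CU = (1 - 2.76000/13.8000)*100 = 80.00 %
Therefore Christiansen's uniformity coefficient CU = 80.00 %.


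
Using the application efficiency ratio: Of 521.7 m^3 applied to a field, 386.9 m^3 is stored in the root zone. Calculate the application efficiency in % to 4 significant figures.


Approach: apply the application efficiency ratio, Ea = (stored/applied)*100.
Ea = (386.9/521.7)*100 = 74.16 %
Therefore the application efficiency = 74.16 %.


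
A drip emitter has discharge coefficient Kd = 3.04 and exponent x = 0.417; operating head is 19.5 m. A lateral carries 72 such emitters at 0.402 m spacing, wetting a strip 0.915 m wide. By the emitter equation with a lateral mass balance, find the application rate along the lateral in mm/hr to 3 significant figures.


Approach: apply the emitter equation with a lateral mass balance, q = Kd*h^x; Q = n*q; rate = Q/(n*spacing*width).
Step 1 — single emitter flow (q = Kd*h^x):
  q = 3.04 * 19.5^0.417 = 10.491 L/hr
Step 2 — total lateral flow: Q = 72 * 10.491 = 755.35 L/hr
Step 3 — wetted area: A = 72 * 0.402 * 0.915 = 26.484 m^2
Step 4 — application rate: Q/A = 755.35/26.484 = 28.5 mm/hr
Therefore the application rate along the lateral = 28.5 mm/hr.


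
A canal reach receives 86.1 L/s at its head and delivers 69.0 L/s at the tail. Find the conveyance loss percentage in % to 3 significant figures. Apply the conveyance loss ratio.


Approach: apply the conveyance loss ratio, loss% = ((Q_head - Q_tail)/Q_head)*100.
loss = ((86.1 - 69.0)/86.1)*100 = 19.9 %
Therefore the conveyance loss percentage = 19.9 %.


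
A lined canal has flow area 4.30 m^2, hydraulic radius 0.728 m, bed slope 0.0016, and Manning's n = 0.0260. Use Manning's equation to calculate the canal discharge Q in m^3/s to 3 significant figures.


Approach: apply Manning's equation, Q = (1/n)*A*R^(2/3)*S^(1/2).
Q = (1/0.0260) * 4.30 * 0.728^(2/3) * 0.0016^(1/2) = 5.35 m^3/s
Therefore the canal discharge Q = 5.35 m^3/s.


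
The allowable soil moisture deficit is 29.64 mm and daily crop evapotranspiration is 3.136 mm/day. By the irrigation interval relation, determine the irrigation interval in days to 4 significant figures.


Approach: apply the irrigation interval relation, interval = SMD / ETc.
interval = 29.64 / 3.136 = 9.452 days
Therefore the irrigation interval = 9.452 days.


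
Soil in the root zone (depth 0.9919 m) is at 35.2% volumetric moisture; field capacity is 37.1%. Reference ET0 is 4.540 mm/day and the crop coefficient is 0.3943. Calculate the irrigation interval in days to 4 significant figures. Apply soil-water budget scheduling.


Approach: apply soil-water budget scheduling, SMD = (FC-theta)/100*depth*1000; ETc = ET0*Kc; interval = SMD/ETc.
Step 1 — soil moisture deficit:
  SMD = (37.1 - 35.2)/100 * 0.9919 * 1000 = 18.8461 mm
Step 2 — daily crop ET (ETc = ET0*Kc):
  ETc = 4.540 * 0.3943 = 1.79012 mm/day
Step 3 — irrigation interval (SMD/ETc):
  interval = 18.8461 / 1.79012 = 10.53 days
Therefore the irrigation interval = 10.53 days.


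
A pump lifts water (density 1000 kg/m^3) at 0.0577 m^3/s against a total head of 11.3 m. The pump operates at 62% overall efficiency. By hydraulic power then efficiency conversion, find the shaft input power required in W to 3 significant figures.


Approach: apply hydraulic power then efficiency conversion, P = rho*g*Q*H; P_in = P/eta.
Step 1 — hydraulic power (P = rho*g*Q*H):
  P = 1000 * 9.81 * 0.0577 * 11.3 = 6396.2 W
Step 2 — input power: P_in = P/eta = 6396.2 / 0.62 = 10300 W
Therefore the shaft input power required = 10300 W.


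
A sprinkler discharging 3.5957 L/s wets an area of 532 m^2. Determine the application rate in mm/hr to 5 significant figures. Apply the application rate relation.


Approach: apply the application rate relation, rate = (Q/A)*3600.
rate = (3.5957 / 532) * 3600 = 24.332 mm/hr
Therefore the application rate = 24.332 mm/hr.


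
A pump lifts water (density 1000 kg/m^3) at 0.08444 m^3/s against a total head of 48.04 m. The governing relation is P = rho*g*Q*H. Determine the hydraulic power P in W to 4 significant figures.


P = 1000 * 9.81 * 0.08444 * 48.04 = 39790 W
Therefore the hydraulic power P = 39790 W.


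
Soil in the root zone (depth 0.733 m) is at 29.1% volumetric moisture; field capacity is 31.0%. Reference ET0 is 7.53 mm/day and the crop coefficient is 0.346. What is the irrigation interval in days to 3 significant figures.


Approach: apply soil-water budget scheduling, SMD = (FC-theta)/100*depth*1000; ETc = ET0*Kc; interval = SMD/ETc.
Step 1 — soil moisture deficit:
  SMD = (31.0 - 29.1)/100 * 0.733 * 1000 = 13.927 mm
Step 2 — daily crop ET (ETc = ET0*Kc):
  ETc = 7.53 * 0.346 = 2.6054 mm/day
Step 3 — irrigation interval (SMD/ETc):
  interval = 13.927 / 2.6054 = 5.35 days
Therefore the irrigation interval = 5.35 days.


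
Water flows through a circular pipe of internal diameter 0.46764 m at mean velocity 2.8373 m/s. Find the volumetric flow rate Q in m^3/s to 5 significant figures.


Approach: apply the continuity equation for pipe flow, Q = A * v with A = pi*(D/2)^2.
A = pi*(0.46764/2)^2 = 0.1717565 m^2
Q = 0.1717565 * 2.8373 = 0.48732 m^3/s
Therefore the volumetric flow rate Q = 0.48732 m^3/s.


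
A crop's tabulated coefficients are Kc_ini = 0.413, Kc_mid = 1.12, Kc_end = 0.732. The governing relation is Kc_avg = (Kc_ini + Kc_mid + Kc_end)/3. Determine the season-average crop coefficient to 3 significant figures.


Kc_avg = (0.413 + 1.12 + 0.732)/3 = 0.755
Therefore the season-average crop coefficient = 0.755.


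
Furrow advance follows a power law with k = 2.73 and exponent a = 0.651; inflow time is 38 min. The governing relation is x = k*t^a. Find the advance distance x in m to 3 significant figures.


x = 2.73 * 38^0.651 = 29.1 m
Therefore the advance distance x = 29.1 m.


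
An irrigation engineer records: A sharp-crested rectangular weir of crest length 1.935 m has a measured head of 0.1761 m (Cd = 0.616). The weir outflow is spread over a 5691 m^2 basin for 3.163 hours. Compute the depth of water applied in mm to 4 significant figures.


Approach: apply the rectangular weir equation with a volume-to-depth conversion, Q = (2/3)*Cd*L*sqrt(2g)*H^1.5; d = Q*t/A * 1000.
Step 1 — weir discharge:
  Q = (2/3)*0.616*1.935*sqrt(2*9.81)*0.1761^1.5 = 0.260111 m^3/s
Step 2 — volume: V = 0.260111 * 3.163*3600 = 2961.83 m^3
Step 3 — depth: d = V/A * 1000 = 2961.83/5691 * 1000 = 520.4 mm
Therefore the depth of water applied = 520.4 mm.


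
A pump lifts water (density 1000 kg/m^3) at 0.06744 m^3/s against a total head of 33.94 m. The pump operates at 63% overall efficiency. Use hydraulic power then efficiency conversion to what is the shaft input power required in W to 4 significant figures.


Approach: apply hydraulic power then efficiency conversion, P = rho*g*Q*H; P_in = P/eta.
Step 1 — hydraulic power (P = rho*g*Q*H):
  P = 1000 * 9.81 * 0.06744 * 33.94 = 22454.2 W
Step 2 — input power: P_in = P/eta = 22454.2 / 0.63 = 35640 W
Therefore the shaft input power required = 35640 W.


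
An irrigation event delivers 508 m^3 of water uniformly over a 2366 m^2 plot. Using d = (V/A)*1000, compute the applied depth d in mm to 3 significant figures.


d = (508 / 2366) * 1000 = 215 mm
Therefore the applied depth d = 215 mm.


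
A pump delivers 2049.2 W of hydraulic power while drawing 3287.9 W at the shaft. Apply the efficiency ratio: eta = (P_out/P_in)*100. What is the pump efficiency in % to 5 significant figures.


eta = (2049.2 / 3287.9) * 100 = 62.325 %
Therefore the pump efficiency = 62.325 %.


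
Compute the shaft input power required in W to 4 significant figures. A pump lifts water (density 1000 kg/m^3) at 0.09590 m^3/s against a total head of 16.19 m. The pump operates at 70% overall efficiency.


Approach: apply hydraulic power then efficiency conversion, P = rho*g*Q*H; P_in = P/eta.
Step 1 — hydraulic power (P = rho*g*Q*H):
  P = 1000 * 9.81 * 0.09590 * 16.19 = 15231.2 W
Step 2 — input power: P_in = P/eta = 15231.2 / 0.7 = 21760 W
Therefore the shaft input power required = 21760 W.


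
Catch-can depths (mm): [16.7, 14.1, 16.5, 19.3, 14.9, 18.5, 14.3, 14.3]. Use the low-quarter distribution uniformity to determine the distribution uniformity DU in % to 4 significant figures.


Approach: apply the low-quarter distribution uniformity, DU = (mean of lowest quarter of readings / overall mean)*100.
sorted lowest 2 of 8: [14.1, 14.3] -> mean = 14.2000 mm
overall mean = 16.0750 mm
DU = (14.2000/16.0750)*100 = 88.34 %
Therefore the distribution uniformity DU = 88.34 %.


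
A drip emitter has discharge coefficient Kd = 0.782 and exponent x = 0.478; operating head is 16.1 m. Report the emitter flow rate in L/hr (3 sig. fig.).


Approach: apply the emitter characteristic equation, q = Kd * h^x.
q = 0.782 * 16.1^0.478 = 2.95 L/hr
Therefore the emitter flow rate = 2.95 L/hr.


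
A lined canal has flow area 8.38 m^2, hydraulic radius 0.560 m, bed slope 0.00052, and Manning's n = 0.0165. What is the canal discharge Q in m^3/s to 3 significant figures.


Approach: apply Manning's equation, Q = (1/n)*A*R^(2/3)*S^(1/2).
Q = (1/0.0165) * 8.38 * 0.560^(2/3) * 0.00052^(1/2) = 7.87 m^3/s
Therefore the canal discharge Q = 7.87 m^3/s.


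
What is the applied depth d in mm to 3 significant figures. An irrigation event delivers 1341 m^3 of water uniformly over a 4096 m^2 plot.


Approach: apply depth from volume over area, d = (V/A)*1000.
d = (1341 / 4096) * 1000 = 327 mm
Therefore the applied depth d = 327 mm.


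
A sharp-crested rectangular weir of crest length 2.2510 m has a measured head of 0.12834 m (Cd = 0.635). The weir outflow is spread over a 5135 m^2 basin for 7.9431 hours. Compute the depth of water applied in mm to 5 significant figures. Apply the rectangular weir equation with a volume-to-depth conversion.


Approach: apply the rectangular weir equation with a volume-to-depth conversion, Q = (2/3)*Cd*L*sqrt(2g)*H^1.5; d = Q*t/A * 1000.
Step 1 — weir discharge:
  Q = (2/3)*0.635*2.2510*sqrt(2*9.81)*0.12834^1.5 = 0.1940665 m^3/s
Step 2 — volume: V = 0.1940665 * 7.9431*3600 = 5549.362 m^3
Step 3 — depth: d = V/A * 1000 = 5549.362/5135 * 1000 = 1080.7 mm
Therefore the depth of water applied = 1080.7 mm.


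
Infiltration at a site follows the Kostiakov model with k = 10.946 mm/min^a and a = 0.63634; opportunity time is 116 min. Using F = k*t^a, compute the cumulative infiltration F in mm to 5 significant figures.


F = 10.946 * 116^0.63634 = 225.40 mm
Therefore the cumulative infiltration F = 225.40 mm.


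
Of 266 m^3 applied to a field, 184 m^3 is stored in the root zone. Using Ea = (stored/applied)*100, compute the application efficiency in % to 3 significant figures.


Ea = (184/266)*100 = 69.2 %
Therefore the application efficiency = 69.2 %.


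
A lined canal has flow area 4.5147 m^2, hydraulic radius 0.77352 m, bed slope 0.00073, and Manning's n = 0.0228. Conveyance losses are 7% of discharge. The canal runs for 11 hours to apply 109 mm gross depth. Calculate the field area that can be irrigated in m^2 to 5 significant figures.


Approach: apply Manning's equation with a conveyance and depth budget, Q = (1/n)*A*R^(2/3)*S^(1/2); Q_field = Q*(1-loss); Area = Q_field*t/(d/1000).
Step 1 — canal discharge (Manning's equation):
  Q = (1/0.0228) * 4.5147 * 0.77352^(2/3) * 0.00073^(1/2) = 4.508200 m^3/s
Step 2 — delivered flow: Q_field = 4.508200*(1 - 7/100) = 4.192626 m^3/s
Step 3 — volume delivered: V = 4.192626 * 11*3600 = 166028.0 m^3
Step 4 — area served: A = V / (depth/1000) = 166028.0 / 0.109 = 1523200 m^2
Therefore the field area that can be irrigated = 1523200 m^2.


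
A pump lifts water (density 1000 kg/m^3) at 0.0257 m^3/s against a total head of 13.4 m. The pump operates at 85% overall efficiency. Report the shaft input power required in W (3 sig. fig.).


Approach: apply hydraulic power then efficiency conversion, P = rho*g*Q*H; P_in = P/eta.
Step 1 — hydraulic power (P = rho*g*Q*H):
  P = 1000 * 9.81 * 0.0257 * 13.4 = 3378.4 W
Step 2 — input power: P_in = P/eta = 3378.4 / 0.85 = 3970 W
Therefore the shaft input power required = 3970 W.


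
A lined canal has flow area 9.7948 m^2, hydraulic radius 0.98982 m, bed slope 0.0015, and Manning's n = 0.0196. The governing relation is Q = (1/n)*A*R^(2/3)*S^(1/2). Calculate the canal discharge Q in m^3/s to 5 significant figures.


Q = (1/0.0196) * 9.7948 * 0.98982^(2/3) * 0.0015^(1/2) = 19.223 m^3/s
Therefore the canal discharge Q = 19.223 m^3/s.


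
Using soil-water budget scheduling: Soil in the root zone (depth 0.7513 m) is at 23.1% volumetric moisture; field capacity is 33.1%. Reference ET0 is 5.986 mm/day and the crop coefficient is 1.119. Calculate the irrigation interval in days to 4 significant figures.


Approach: apply soil-water budget scheduling, SMD = (FC-theta)/100*depth*1000; ETc = ET0*Kc; interval = SMD/ETc.
Step 1 — soil moisture deficit:
  SMD = (33.1 - 23.1)/100 * 0.7513 * 1000 = 75.1300 mm
Step 2 — daily crop ET (ETc = ET0*Kc):
  ETc = 5.986 * 1.119 = 6.69833 mm/day
Step 3 — irrigation interval (SMD/ETc):
  interval = 75.1300 / 6.69833 = 11.22 days
Therefore the irrigation interval = 11.22 days.


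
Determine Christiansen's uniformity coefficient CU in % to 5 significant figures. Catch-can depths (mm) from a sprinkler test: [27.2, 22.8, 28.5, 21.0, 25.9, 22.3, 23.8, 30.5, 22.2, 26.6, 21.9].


Approach: apply Christiansen's uniformity coefficient, CU = (1 - mean_abs_deviation/mean)*100.
mean = 24.79091 mm
mean |d_i - mean| = 2.680992 mm
CU = (1 - 2.680992/24.79091)*100 = 89.186 %
Therefore Christiansen's uniformity coefficient CU = 89.186 %.


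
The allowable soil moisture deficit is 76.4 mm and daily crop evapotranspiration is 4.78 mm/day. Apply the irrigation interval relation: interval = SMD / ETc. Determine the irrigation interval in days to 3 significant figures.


interval = 76.4 / 4.78 = 16.0 days
Therefore the irrigation interval = 16.0 days.


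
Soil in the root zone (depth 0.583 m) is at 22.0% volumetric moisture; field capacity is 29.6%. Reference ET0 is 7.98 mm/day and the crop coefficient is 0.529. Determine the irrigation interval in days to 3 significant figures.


Approach: apply soil-water budget scheduling, SMD = (FC-theta)/100*depth*1000; ETc = ET0*Kc; interval = SMD/ETc.
Step 1 — soil moisture deficit:
  SMD = (29.6 - 22.0)/100 * 0.583 * 1000 = 44.308 mm
Step 2 — daily crop ET (ETc = ET0*Kc):
  ETc = 7.98 * 0.529 = 4.2214 mm/day
Step 3 — irrigation interval (SMD/ETc):
  interval = 44.308 / 4.2214 = 10.5 days
Therefore the irrigation interval = 10.5 days.


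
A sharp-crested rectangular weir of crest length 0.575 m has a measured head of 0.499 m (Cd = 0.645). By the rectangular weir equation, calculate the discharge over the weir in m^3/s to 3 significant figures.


Approach: apply the rectangular weir equation, Q = (2/3)*Cd*L*sqrt(2g)*H^1.5.
Q = (2/3)*0.645*0.575*sqrt(2*9.81)*0.499^1.5 = 0.386 m^3/s
Therefore the discharge over the weir = 0.386 m^3/s.


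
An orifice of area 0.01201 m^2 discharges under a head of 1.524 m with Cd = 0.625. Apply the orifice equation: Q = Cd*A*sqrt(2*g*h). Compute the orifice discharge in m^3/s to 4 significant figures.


Q = 0.625 * 0.01201 * sqrt(2*9.81*1.524) = 0.04105 m^3/s
Therefore the orifice discharge = 0.04105 m^3/s.


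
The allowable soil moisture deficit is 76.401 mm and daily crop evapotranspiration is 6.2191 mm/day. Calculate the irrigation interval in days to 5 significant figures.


Approach: apply the irrigation interval relation, interval = SMD / ETc.
interval = 76.401 / 6.2191 = 12.285 days
Therefore the irrigation interval = 12.285 days.


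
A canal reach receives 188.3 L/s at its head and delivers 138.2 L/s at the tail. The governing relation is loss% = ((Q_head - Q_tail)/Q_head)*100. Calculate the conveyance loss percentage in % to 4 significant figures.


loss = ((188.3 - 138.2)/188.3)*100 = 26.61 %
Therefore the conveyance loss percentage = 26.61 %.


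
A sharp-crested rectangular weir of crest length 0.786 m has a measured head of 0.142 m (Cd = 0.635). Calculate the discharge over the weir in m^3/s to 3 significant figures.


Approach: apply the rectangular weir equation, Q = (2/3)*Cd*L*sqrt(2g)*H^1.5.
Q = (2/3)*0.635*0.786*sqrt(2*9.81)*0.142^1.5 = 0.0789 m^3/s
Therefore the discharge over the weir = 0.0789 m^3/s.


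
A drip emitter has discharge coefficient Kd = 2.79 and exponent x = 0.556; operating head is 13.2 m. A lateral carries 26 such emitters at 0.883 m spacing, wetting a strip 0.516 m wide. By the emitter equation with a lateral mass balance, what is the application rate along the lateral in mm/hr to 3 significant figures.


Approach: apply the emitter equation with a lateral mass balance, q = Kd*h^x; Q = n*q; rate = Q/(n*spacing*width).
Step 1 — single emitter flow (q = Kd*h^x):
  q = 2.79 * 13.2^0.556 = 11.712 L/hr
Step 2 — total lateral flow: Q = 26 * 11.712 = 304.52 L/hr
Step 3 — wetted area: A = 26 * 0.883 * 0.516 = 11.846 m^2
Step 4 — application rate: Q/A = 304.52/11.846 = 25.7 mm/hr
Therefore the application rate along the lateral = 25.7 mm/hr.


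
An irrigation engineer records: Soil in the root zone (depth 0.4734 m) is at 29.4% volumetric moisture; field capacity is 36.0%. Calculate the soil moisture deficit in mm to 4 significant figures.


Approach: apply the soil moisture deficit relation, SMD = (FC - theta)/100 * depth * 1000.
SMD = (36.0 - 29.4)/100 * 0.4734 * 1000 = 31.24 mm
Therefore the soil moisture deficit = 31.24 mm.


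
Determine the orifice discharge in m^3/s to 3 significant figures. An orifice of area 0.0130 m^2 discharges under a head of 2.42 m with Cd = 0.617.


Approach: apply the orifice equation, Q = Cd*A*sqrt(2*g*h).
Q = 0.617 * 0.0130 * sqrt(2*9.81*2.42) = 0.0553 m^3/s
Therefore the orifice discharge = 0.0553 m^3/s.


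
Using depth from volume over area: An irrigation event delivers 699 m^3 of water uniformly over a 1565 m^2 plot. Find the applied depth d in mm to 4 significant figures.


Approach: apply depth from volume over area, d = (V/A)*1000.
d = (699 / 1565) * 1000 = 446.6 mm
Therefore the applied depth d = 446.6 mm.


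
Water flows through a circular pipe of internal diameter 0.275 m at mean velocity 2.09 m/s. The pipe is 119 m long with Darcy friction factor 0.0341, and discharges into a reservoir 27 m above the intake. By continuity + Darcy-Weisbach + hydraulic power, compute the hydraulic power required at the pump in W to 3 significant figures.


Approach: apply continuity + Darcy-Weisbach + hydraulic power, Q = A*v; hf = f*(L/D)*(v^2/(2g)); H = static + hf; P = rho*g*Q*H.
Step 1 — flow rate (continuity, Q = A*v):
  A = pi*(0.275/2)^2 = 0.059396 m^2
  Q = 0.059396 * 2.09 = 0.12414 m^3/s
Step 2 — friction head loss (Darcy-Weisbach):
  hf = 0.0341 * (119/0.275) * (2.09^2 / (2*9.81))
  hf = 3.2852 m
Step 3 — total head: H = 27 + 3.2852 = 30.285 m
Step 4 — hydraulic power (P = rho*g*Q*H):
  P = 1000 * 9.81 * 0.12414 * 30.285 = 36900 W
Therefore the hydraulic power required at the pump = 36900 W.
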